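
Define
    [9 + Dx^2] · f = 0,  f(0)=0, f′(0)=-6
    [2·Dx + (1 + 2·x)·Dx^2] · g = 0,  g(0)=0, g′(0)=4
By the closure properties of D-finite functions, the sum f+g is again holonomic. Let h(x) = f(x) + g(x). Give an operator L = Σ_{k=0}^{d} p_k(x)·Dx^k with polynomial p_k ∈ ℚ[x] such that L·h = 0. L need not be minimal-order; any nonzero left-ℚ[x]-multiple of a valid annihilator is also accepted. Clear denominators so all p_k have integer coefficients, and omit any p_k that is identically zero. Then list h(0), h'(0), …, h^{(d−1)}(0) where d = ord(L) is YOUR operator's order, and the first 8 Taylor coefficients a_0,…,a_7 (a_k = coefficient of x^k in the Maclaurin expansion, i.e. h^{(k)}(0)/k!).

L = (594 + 648·x + 648·x^2)·Dx + (153 + 630·x + 972·x^2 + 648·x^3)·Dx^2 + (66 + 72·x + 72·x^2)·Dx^3 + (17 + 70·x + 108·x^2 + 72·x^3)·Dx^4  (order 4).
h: a_k = 0, -2, -4, 43/3, -8, 35/4, -64/3, 10483/280, …
ICs: h(0) = 0, h′(0) = -2, h′′(0) = -8, h′′′(0) = 86.

f: a_k = 0, -6, 0, 9, 0, -81/20, 0, 243/280, …
g: a_k = 0, 4, -4, 16/3, -8, 64/5, -64/3, 256/7, …
f+g: L₀ = lclm(L_f,L_g), ord ≤ 2+2.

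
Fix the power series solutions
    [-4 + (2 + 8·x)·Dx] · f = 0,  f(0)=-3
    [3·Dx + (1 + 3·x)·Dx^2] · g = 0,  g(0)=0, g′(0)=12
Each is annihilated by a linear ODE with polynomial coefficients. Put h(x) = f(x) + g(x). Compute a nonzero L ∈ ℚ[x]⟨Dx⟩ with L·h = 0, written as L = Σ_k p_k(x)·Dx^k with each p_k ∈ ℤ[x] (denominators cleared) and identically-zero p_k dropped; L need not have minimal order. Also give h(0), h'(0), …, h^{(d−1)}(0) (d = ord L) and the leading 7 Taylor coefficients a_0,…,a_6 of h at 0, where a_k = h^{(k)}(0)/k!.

L = 36·x·Dx + (6 + 72·x + 180·x^2)·Dx^2 + (1 + 13·x + 54·x^2 + 72·x^3)·Dx^3  (order 3).
h: a_k = -3, 6, -12, 24, -51, 552/5, -234, …
ICs: h(0) = -3, h′(0) = 6, h′′(0) = -24.

f: a_k = -3, -6, 6, -12, 30, -84, 252, …
g: a_k = 0, 12, -18, 36, -81, 972/5, -486, …
f+g: L₀ = lclm(L_f,L_g), ord ≤ 1+2.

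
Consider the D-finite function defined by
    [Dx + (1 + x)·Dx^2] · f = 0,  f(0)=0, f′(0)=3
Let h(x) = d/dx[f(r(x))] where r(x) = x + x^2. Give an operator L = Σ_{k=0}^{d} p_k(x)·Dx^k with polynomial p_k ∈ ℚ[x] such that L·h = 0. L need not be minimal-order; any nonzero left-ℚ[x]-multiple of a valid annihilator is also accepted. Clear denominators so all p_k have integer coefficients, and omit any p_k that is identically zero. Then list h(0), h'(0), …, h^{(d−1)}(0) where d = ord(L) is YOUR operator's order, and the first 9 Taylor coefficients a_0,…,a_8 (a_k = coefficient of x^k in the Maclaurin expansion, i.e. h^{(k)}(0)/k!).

f: a_k = 0, 3, -3/2, 1, -3/4, 3/5, -1/2, 3/7, -3/8, …
L₀ from L_f via x↦r, Dx↦r'^{-1}Dx.
h₀' ⇒ L via d/dx closure of L₀.
L = (-1 + 2·x + 2·x^2) + (1 + 3·x + 3·x^2 + 2·x^3)·Dx  (order 1).
h: a_k = 3, 3, -6, 3, 3, -6, 3, 3, -6, …
ICs: h(0) = 3.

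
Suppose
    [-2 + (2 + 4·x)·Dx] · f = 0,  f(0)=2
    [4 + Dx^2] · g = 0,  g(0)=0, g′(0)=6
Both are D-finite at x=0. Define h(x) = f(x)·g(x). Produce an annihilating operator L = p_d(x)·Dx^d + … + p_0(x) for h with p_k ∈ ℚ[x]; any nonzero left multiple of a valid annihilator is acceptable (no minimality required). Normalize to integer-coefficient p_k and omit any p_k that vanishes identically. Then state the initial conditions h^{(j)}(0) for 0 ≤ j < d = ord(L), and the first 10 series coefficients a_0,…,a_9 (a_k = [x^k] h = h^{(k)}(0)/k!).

f: a_k = 2, 2, -1, 1, -5/4, 7/4, -21/8, 33/8, -429/64, 715/64, …
g: a_k = 0, 6, 0, -4, 0, 4/5, 0, -8/105, 0, 4/945, …
L₀ := L_f ⊗_s L_g (sym. prod.), ord ≤ 2.
L = (7 + 16·x + 16·x^2) + (-2 - 4·x)·Dx + (1 + 4·x + 4·x^2)·Dx^2  (order 2).
h: a_k = 0, 12, 12, -14, -2, -19/10, 81/10, -983/84, 7727/420, -185275/6048, …
ICs: h(0) = 0, h′(0) = 12.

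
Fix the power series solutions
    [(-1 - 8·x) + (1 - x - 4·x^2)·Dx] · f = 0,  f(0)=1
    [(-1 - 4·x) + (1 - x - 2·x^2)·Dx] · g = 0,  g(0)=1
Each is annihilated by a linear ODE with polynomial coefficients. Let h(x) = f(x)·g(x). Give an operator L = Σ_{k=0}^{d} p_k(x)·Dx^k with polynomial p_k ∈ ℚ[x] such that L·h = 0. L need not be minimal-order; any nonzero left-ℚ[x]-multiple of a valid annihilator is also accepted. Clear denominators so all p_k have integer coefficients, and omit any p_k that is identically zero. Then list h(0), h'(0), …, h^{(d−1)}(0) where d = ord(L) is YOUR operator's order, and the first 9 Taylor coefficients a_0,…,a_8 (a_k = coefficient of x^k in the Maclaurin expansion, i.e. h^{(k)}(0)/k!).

L = (-2 - 10·x + 18·x^2 + 32·x^3) + (1 - 2·x - 5·x^2 + 6·x^3 + 8·x^4)·Dx  (order 1).
h: a_k = 1, 2, 9, 22, 69, 178, 497, 1294, 3453, …
ICs: h(0) = 1.

f: a_k = 1, 1, 5, 9, 29, 65, 181, 441, 1165, …
g: a_k = 1, 1, 3, 5, 11, 21, 43, 85, 171, …
L₀ := L_f ⊗_s L_g (sym. prod.), ord ≤ 1.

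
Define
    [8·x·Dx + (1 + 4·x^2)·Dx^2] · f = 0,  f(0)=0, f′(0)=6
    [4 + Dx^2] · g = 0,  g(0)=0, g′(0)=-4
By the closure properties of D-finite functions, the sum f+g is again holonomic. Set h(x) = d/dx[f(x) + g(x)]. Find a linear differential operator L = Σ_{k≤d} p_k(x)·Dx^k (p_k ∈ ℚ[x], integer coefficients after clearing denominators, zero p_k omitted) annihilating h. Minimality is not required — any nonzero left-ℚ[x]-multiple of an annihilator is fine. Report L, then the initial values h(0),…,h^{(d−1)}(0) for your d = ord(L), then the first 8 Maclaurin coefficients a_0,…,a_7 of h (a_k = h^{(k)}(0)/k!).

f: a_k = 0, 6, 0, -8, 0, 96/5, 0, -384/7, …
g: a_k = 0, -4, 0, 8/3, 0, -8/15, 0, 16/315, …
Weyl lclm of L_f,L_g ⇒ L₀ (ord ≤ 4).
Derive L from L₀ (diff closure).
L = (-352·x + 1792·x^3 + 512·x^5) + (-4 + 112·x^2 + 576·x^4 + 256·x^6)·Dx + (-88·x + 448·x^3 + 128·x^5)·Dx^2 + (-1 + 28·x^2 + 144·x^4 + 64·x^6)·Dx^3  (order 3).
h: a_k = 2, 0, -16, 0, 280/3, 0, -17264/45, 0, …
ICs: h(0) = 2, h′(0) = 0, h′′(0) = -32.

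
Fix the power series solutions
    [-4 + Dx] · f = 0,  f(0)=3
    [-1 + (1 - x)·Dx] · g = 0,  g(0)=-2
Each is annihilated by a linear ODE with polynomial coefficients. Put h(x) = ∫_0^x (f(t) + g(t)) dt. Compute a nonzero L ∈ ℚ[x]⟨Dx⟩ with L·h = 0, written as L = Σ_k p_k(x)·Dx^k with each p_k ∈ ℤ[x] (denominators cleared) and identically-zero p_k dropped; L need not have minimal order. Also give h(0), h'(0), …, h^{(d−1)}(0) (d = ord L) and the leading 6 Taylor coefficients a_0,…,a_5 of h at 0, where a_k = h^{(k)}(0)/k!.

f: a_k = 3, 12, 24, 32, 32, 128/5, …
g: a_k = -2, -2, -2, -2, -2, -2, …
f+g: L₀ = lclm(L_f,L_g), ord ≤ 1+1.
Integrate: L := L₀·Dx.
L = (-8 + 16·x)·Dx + (14 - 32·x + 16·x^2)·Dx^2 + (-3 + 7·x - 4·x^2)·Dx^3  (order 3).
h: a_k = 0, 1, 5, 22/3, 15/2, 6, …
ICs: h(0) = 0, h′(0) = 1, h′′(0) = 10.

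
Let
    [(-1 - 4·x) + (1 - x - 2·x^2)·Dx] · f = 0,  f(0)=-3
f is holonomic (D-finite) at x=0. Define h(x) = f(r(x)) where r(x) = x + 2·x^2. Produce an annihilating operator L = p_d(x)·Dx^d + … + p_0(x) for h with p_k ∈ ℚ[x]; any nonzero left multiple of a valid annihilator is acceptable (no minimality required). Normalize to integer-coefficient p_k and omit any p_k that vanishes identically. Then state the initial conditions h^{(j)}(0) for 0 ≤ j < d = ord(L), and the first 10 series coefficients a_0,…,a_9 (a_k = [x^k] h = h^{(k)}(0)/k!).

L = (1 + 8·x + 24·x^2 + 32·x^3) + (-1 + x + 4·x^2 + 8·x^3 + 8·x^4)·Dx  (order 1).
h: a_k = -3, -3, -15, -51, -159, -507, -1671, -5379, -17391, -56331, …
ICs: h(0) = -3.

f: a_k = -3, -3, -9, -15, -33, -63, -129, -255, -513, -1023, …
f∘r: x↦r, Dx↦Dx/r' in L_f ⇒ L₀.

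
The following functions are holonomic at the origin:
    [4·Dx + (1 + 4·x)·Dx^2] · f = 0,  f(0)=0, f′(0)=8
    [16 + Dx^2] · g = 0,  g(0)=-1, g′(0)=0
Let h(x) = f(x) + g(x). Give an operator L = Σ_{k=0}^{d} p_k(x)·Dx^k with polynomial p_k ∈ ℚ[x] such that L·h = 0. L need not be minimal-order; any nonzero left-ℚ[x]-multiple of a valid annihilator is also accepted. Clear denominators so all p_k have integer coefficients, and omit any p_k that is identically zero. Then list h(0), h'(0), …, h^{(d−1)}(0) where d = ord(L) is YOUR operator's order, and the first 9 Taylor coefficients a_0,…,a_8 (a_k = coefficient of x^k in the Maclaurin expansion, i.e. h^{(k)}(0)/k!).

L = (448 + 512·x + 1024·x^2)·Dx + (48 + 320·x + 768·x^2 + 1024·x^3)·Dx^2 + (28 + 32·x + 64·x^2)·Dx^3 + (3 + 20·x + 48·x^2 + 64·x^3)·Dx^4  (order 4).
h: a_k = -1, 8, -8, 128/3, -416/3, 2048/5, -61184/45, 32768/7, -5161472/315, …
ICs: h(0) = -1, h′(0) = 8, h′′(0) = -16, h′′′(0) = 256.

f: a_k = 0, 8, -16, 128/3, -128, 2048/5, -4096/3, 32768/7, -16384, …
g: a_k = -1, 0, 8, 0, -32/3, 0, 256/45, 0, -512/315, …
Weyl lclm of L_f,L_g ⇒ L₀ (ord ≤ 4).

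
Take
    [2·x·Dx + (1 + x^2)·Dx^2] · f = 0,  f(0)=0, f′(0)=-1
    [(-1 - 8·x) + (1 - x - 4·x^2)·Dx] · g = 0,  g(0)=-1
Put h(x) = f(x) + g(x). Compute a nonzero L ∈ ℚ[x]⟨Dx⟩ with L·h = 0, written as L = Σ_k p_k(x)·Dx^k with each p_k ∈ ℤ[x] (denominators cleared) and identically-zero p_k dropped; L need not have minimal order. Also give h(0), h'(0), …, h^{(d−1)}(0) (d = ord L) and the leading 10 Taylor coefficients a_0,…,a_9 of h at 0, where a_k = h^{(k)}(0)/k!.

L = (10 - 40·x - 478·x^2 - 864·x^3 - 2496·x^4 - 384·x^6)·Dx + (-28 - 246·x - 316·x^2 - 1182·x^3 - 752·x^4 - 2048·x^5 - 48·x^6 - 384·x^7)·Dx^2 + (5 + 8·x + 32·x^2 - 104·x^3 - 197·x^4 - 128·x^5 - 288·x^6 - 16·x^7 - 64·x^8)·Dx^3  (order 3).
h: a_k = -1, -2, -5, -26/3, -29, -326/5, -181, -3086/7, -1165, -26362/9, …
ICs: h(0) = -1, h′(0) = -2, h′′(0) = -10.

f: a_k = 0, -1, 0, 1/3, 0, -1/5, 0, 1/7, 0, -1/9, …
g: a_k = -1, -1, -5, -9, -29, -65, -181, -441, -1165, -2929, …
h₀=f+g: left-lcm gives L₀, ord ≤ 3.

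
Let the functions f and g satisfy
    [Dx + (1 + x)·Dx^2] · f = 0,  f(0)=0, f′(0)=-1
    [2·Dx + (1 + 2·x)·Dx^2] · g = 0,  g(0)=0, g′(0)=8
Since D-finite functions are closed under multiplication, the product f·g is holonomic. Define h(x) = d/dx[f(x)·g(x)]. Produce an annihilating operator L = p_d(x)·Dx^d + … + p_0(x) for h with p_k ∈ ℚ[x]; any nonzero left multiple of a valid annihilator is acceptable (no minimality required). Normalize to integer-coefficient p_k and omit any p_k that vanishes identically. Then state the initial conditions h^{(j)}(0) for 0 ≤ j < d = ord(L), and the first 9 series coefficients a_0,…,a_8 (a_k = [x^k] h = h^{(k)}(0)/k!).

f: a_k = 0, -1, 1/2, -1/3, 1/4, -1/5, 1/6, -1/7, 1/8, …
g: a_k = 0, 8, -8, 32/3, -16, 128/5, -128/3, 512/7, -128, …
f·g: L₀ = L_f ⊗_s L_g, ord ≤ 2·2.
h=h₀': d/dx-closure on L₀ ⇒ L.
L = (20 + 48·x + 32·x^2) + (66 + 268·x + 360·x^2 + 160·x^3)·Dx + (32 + 180·x + 372·x^2 + 336·x^3 + 112·x^4)·Dx^2 + (3 + 22·x + 63·x^2 + 88·x^3 + 60·x^4 + 16·x^5)·Dx^3  (order 3).
h: a_k = 0, -16, 36, -208/3, 130, -3668/15, 2324/5, -18752/21, 60579/35, …
ICs: h(0) = 0, h′(0) = -16, h′′(0) = 72.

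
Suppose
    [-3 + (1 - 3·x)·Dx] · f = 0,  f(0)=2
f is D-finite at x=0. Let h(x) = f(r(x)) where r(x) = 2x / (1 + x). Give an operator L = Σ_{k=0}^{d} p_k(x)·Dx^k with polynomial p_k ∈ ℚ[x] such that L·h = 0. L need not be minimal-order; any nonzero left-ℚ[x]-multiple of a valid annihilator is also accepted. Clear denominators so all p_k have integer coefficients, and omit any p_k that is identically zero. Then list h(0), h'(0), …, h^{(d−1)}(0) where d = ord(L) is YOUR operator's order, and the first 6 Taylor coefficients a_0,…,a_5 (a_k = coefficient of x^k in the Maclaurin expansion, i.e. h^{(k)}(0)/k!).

L = 6 + (-1 + 4·x + 5·x^2)·Dx  (order 1).
h: a_k = 2, 12, 60, 300, 1500, 7500, …
ICs: h(0) = 2.

f: a_k = 2, 6, 18, 54, 162, 486, …
h₀=f(r): pull back L_f along r ⇒ L₀.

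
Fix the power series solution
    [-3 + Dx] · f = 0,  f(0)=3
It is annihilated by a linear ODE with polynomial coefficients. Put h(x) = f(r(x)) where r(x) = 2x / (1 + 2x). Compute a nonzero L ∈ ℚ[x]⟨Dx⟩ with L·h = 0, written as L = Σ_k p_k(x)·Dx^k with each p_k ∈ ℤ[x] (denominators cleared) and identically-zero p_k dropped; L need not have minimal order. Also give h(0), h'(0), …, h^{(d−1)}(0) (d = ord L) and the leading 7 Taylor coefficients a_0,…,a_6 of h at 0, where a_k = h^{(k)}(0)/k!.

L = -6 + (1 + 4·x + 4·x^2)·Dx  (order 1).
h: a_k = 3, 18, 18, -36, 18, 252/5, -828/5, …
ICs: h(0) = 3.

f: a_k = 3, 9, 27/2, 27/2, 81/8, 243/40, 243/80, …
h₀=f(r): pull back L_f along r ⇒ L₀.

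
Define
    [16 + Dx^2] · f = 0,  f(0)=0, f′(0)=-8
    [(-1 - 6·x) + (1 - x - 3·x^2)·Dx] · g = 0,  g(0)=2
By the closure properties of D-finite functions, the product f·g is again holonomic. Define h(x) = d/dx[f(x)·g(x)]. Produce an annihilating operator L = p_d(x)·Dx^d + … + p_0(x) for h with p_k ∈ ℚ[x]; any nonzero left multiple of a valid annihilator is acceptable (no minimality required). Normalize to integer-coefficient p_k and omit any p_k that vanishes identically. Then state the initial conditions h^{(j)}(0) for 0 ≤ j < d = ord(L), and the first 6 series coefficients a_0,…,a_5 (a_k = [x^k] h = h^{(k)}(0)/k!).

L = (-26 - 256·x - 640·x^2 + 768·x^3 + 1152·x^4) + (-7 - 26·x + 144·x^2 + 288·x^3)·Dx + (5 - 13·x - 31·x^2 + 48·x^3 + 72·x^4)·Dx^2  (order 2).
h: a_k = -16, -32, -64, -832/3, -2512/3, -11264/5, …
ICs: h(0) = -16, h′(0) = -32.

f: a_k = 0, -8, 0, 64/3, 0, -256/15, …
g: a_k = 2, 2, 8, 14, 38, 80, …
Product ⇒ symmetric product L₀, ord ≤ 2.
Derive L from L₀ (diff closure).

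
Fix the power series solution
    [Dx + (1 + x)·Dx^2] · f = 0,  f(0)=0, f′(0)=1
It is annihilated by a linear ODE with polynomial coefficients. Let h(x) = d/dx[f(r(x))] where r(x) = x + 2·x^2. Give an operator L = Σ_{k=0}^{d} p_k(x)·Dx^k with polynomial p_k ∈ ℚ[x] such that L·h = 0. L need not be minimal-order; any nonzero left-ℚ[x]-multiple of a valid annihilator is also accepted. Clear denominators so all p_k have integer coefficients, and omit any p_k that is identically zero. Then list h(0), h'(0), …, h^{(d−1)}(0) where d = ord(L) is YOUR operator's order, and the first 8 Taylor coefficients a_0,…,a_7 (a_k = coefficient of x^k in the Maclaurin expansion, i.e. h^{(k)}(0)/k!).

L = (-3 + 4·x + 8·x^2) + (1 + 5·x + 6·x^2 + 8·x^3)·Dx  (order 1).
h: a_k = 1, 3, -5, -1, 11, -9, -13, 31, …
ICs: h(0) = 1.

f: a_k = 0, 1, -1/2, 1/3, -1/4, 1/5, -1/6, 1/7, …
Substitute x→r, Dx→(1/r')Dx; clear ⇒ L₀.
h₀' ⇒ L via d/dx closure of L₀.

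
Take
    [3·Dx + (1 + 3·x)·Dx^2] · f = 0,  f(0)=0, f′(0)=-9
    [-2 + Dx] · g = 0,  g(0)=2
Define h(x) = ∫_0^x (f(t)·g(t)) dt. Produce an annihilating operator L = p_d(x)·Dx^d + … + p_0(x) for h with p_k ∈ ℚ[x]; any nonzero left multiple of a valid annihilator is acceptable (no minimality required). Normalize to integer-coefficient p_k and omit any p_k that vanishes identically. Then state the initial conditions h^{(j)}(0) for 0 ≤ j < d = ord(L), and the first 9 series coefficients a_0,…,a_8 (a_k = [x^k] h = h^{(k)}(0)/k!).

L = (-2 + 12·x)·Dx + (-1 - 12·x)·Dx^2 + (1 + 3·x)·Dx^3  (order 3).
h: a_k = 0, 0, -9, -3, -9, 87/10, -221/10, 330/7, -15193/140, …
ICs: h(0) = 0, h′(0) = 0, h′′(0) = -18.

f: a_k = 0, -9, 27/2, -27, 243/4, -729/5, 729/2, -6561/7, 19683/8, …
g: a_k = 2, 4, 4, 8/3, 4/3, 8/15, 8/45, 16/315, 4/315, …
Sym-product of L_f,L_g gives L₀ (≤ ord 2).
h=∫₀ˣh₀: take L = L₀·Dx.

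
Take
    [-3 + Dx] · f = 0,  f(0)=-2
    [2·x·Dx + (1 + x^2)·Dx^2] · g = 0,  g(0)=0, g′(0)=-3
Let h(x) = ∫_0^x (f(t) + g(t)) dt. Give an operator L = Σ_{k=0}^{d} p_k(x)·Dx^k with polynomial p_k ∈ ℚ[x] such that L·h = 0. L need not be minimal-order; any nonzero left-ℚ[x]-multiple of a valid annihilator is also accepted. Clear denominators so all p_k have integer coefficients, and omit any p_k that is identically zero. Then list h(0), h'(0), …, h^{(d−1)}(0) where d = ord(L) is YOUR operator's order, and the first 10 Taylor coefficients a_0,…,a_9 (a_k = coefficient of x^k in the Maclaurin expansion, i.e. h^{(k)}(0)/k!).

L = (6 - 18·x - 18·x^2 - 18·x^3)·Dx^2 + (-11 - 12·x^2 - 9·x^4)·Dx^3 + (3 + 2·x + 6·x^2 + 2·x^3 + 3·x^4)·Dx^4  (order 4).
h: a_k = 0, -2, -9/2, -3, -2, -27/20, -31/40, -81/280, -123/2240, -81/2240, …
ICs: h(0) = 0, h′(0) = -2, h′′(0) = -9, h′′′(0) = -18.

f: a_k = -2, -6, -9, -9, -27/4, -81/20, -81/40, -243/280, -729/2240, -243/2240, …
g: a_k = 0, -3, 0, 1, 0, -3/5, 0, 3/7, 0, -1/3, …
f+g: L₀ = lclm(L_f,L_g), ord ≤ 1+2.
h=∫h₀ ⇒ L = L₀·Dx.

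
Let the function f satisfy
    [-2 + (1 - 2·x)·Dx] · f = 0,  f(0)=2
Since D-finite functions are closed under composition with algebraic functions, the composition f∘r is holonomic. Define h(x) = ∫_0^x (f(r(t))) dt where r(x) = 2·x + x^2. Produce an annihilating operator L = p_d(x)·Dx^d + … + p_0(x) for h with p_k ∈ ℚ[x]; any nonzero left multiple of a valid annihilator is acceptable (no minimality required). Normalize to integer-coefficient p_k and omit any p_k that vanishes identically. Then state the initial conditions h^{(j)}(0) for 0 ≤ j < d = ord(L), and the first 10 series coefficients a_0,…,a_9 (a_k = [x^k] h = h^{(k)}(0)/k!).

L = (4 + 4·x)·Dx + (-1 + 4·x + 2·x^2)·Dx^2  (order 2).
h: a_k = 0, 2, 4, 12, 40, 712/5, 528, 14096/7, 7840, 31008, …
ICs: h(0) = 0, h′(0) = 2.

f: a_k = 2, 4, 8, 16, 32, 64, 128, 256, 512, 1024, …
Change of var in L_f (x↦r) gives L₀.
∫: right-multiply L₀ by Dx.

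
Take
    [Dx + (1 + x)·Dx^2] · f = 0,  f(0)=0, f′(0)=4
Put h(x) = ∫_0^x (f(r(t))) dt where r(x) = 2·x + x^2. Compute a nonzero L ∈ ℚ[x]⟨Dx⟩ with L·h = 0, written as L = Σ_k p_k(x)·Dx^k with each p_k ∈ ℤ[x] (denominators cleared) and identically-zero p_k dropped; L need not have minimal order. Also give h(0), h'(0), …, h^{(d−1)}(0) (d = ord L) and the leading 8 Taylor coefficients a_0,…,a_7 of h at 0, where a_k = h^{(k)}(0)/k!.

f: a_k = 0, 4, -2, 4/3, -1, 4/5, -2/3, 4/7, …
h₀=f(r): pull back L_f along r ⇒ L₀.
h=∫h₀ ⇒ L = L₀·Dx.
L = Dx^2 + (1 + x)·Dx^3  (order 3).
h: a_k = 0, 0, 4, -4/3, 2/3, -2/5, 4/15, -4/21, …
ICs: h(0) = 0, h′(0) = 0, h′′(0) = 8.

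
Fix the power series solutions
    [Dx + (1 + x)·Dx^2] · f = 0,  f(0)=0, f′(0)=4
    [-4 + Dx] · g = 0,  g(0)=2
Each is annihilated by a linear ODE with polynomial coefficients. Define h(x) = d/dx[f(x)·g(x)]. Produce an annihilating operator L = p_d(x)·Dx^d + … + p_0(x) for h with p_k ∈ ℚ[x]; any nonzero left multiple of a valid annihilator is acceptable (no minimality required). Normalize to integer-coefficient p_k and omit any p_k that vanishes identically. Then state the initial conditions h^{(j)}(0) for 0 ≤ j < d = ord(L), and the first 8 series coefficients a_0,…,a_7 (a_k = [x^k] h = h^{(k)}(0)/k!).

L = (40 + 96·x + 64·x^2) + (-22 - 52·x - 32·x^2)·Dx + (3 + 7·x + 4·x^2)·Dx^2  (order 2).
h: a_k = 8, 56, 152, 248, 288, 776/3, 8536/45, 5272/45, …
ICs: h(0) = 8, h′(0) = 56.

f: a_k = 0, 4, -2, 4/3, -1, 4/5, -2/3, 4/7, …
g: a_k = 2, 8, 16, 64/3, 64/3, 256/15, 512/45, 2048/315, …
Sym-product of L_f,L_g gives L₀ (≤ ord 2).
h₀' ⇒ L via d/dx closure of L₀.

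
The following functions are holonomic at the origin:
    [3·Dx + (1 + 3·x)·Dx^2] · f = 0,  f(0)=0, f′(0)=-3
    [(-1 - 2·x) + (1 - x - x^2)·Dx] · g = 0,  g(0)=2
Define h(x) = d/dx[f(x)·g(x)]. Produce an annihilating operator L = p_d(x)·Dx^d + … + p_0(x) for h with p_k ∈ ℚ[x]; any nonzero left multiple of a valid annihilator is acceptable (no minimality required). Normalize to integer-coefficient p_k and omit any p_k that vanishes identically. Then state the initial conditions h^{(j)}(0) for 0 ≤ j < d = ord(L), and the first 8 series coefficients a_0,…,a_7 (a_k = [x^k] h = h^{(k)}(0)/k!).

f: a_k = 0, -3, 9/2, -9, 81/4, -243/5, 243/2, -2187/7, …
g: a_k = 2, 2, 4, 6, 10, 16, 26, 42, …
L₀ := L_f ⊗_s L_g (sym. prod.), ord ≤ 2.
h=h₀': d/dx-closure on L₀ ⇒ L.
L = (102 + 270·x + 324·x^2) + (-3 + 93·x + 324·x^2 + 252·x^3)·Dx + (-5 - 22·x - 4·x^2 + 63·x^3 + 36·x^4)·Dx^2  (order 2).
h: a_k = -6, 6, -63, 90, -957/2, 5094/5, -38553/10, 352602/35, …
ICs: h(0) = -6, h′(0) = 6.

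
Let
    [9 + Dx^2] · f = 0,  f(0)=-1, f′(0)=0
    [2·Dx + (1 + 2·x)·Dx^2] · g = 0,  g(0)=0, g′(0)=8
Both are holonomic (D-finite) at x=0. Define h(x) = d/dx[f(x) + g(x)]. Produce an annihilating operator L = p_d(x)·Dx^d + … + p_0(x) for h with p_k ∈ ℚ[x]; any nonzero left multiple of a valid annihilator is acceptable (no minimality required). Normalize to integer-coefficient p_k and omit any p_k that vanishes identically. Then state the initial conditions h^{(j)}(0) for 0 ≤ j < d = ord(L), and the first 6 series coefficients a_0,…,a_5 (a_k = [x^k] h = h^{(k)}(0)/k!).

L = (594 + 648·x + 648·x^2) + (153 + 630·x + 972·x^2 + 648·x^3)·Dx + (66 + 72·x + 72·x^2)·Dx^2 + (17 + 70·x + 108·x^2 + 72·x^3)·Dx^3  (order 3).
h: a_k = 8, -7, 32, -155/2, 128, -9997/40, …
ICs: h(0) = 8, h′(0) = -7, h′′(0) = 64.

f: a_k = -1, 0, 9/2, 0, -27/8, 0, …
g: a_k = 0, 8, -8, 32/3, -16, 128/5, …
Sum ⇒ L₀ = lclm(L_f,L_g) in ℚ(x)⟨Dx⟩.
Differentiate: ansatz ord ≤ ord L₀ ⇒ L.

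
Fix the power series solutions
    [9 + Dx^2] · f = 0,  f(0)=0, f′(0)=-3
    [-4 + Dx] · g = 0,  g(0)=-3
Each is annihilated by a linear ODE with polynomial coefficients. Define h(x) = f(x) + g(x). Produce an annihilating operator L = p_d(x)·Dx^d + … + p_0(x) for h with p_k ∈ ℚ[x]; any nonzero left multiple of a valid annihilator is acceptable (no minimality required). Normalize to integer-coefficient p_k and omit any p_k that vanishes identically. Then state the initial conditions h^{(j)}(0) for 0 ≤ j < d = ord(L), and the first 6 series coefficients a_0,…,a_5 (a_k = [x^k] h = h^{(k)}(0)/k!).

f: a_k = 0, -3, 0, 9/2, 0, -81/40, …
g: a_k = -3, -12, -24, -32, -32, -128/5, …
L₀ := lclm(L_f,L_g); ord L₀ ≤ 2+1.
L = -36 + 9·Dx - 4·Dx^2 + Dx^3  (order 3).
h: a_k = -3, -15, -24, -55/2, -32, -221/8, …
ICs: h(0) = -3, h′(0) = -15, h′′(0) = -48.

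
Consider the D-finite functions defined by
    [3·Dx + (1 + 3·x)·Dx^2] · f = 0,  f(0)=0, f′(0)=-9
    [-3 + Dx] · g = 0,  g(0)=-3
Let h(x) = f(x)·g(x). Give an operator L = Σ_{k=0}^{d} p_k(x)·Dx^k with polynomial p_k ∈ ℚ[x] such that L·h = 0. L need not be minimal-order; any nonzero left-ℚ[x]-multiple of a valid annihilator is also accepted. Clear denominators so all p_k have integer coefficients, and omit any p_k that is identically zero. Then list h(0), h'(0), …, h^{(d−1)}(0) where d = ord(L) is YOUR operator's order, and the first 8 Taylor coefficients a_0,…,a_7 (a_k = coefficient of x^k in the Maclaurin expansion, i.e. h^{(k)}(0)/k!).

L = 27·x + (-3 - 18·x)·Dx + (1 + 3·x)·Dx^2  (order 2).
h: a_k = 0, 27, 81/2, 81, 0, 6561/40, -5103/16, 50301/56, …
ICs: h(0) = 0, h′(0) = 27.

f: a_k = 0, -9, 27/2, -27, 243/4, -729/5, 729/2, -6561/7, …
g: a_k = -3, -9, -27/2, -27/2, -81/8, -243/40, -243/80, -729/560, …
Product ⇒ symmetric product L₀, ord ≤ 2.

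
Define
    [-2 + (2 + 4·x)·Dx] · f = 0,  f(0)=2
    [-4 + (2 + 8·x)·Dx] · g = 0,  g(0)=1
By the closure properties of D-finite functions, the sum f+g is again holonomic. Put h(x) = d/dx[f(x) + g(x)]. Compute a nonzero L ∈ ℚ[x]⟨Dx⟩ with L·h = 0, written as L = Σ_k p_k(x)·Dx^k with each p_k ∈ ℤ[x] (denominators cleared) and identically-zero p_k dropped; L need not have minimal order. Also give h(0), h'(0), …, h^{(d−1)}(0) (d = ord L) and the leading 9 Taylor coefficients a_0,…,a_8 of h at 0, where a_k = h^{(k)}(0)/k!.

L = -6 + (-9 - 24·x)·Dx + (-1 - 6·x - 8·x^2)·Dx^2  (order 2).
h: a_k = 4, -6, 15, -45, 595/4, -2079/4, 15015/8, -55341/8, 1653795/64, …
ICs: h(0) = 4, h′(0) = -6.

f: a_k = 2, 2, -1, 1, -5/4, 7/4, -21/8, 33/8, -429/64, …
g: a_k = 1, 2, -2, 4, -10, 28, -84, 264, -858, …
L₀ := lclm(L_f,L_g); ord L₀ ≤ 1+1.
Differentiate: ansatz ord ≤ ord L₀ ⇒ L.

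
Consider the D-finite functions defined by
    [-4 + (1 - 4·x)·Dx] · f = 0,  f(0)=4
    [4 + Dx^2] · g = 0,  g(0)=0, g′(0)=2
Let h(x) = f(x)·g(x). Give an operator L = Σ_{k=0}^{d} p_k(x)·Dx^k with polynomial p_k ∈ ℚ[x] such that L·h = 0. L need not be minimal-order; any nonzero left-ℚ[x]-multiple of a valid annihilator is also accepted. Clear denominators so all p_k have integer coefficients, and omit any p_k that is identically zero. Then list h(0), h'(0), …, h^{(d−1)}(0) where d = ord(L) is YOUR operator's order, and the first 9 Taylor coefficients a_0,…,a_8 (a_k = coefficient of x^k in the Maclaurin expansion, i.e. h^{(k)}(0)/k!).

L = (-4 + 16·x) + 8·Dx + (-1 + 4·x)·Dx^2  (order 2).
h: a_k = 0, 8, 32, 368/3, 1472/3, 29456/15, 117824/15, 9897184/315, 39588736/315, …
ICs: h(0) = 0, h′(0) = 8.

f: a_k = 4, 16, 64, 256, 1024, 4096, 16384, 65536, 262144, …
g: a_k = 0, 2, 0, -4/3, 0, 4/15, 0, -8/315, 0, …
h₀=f·g: eliminate ⇒ L₀, order ≤ 1·2.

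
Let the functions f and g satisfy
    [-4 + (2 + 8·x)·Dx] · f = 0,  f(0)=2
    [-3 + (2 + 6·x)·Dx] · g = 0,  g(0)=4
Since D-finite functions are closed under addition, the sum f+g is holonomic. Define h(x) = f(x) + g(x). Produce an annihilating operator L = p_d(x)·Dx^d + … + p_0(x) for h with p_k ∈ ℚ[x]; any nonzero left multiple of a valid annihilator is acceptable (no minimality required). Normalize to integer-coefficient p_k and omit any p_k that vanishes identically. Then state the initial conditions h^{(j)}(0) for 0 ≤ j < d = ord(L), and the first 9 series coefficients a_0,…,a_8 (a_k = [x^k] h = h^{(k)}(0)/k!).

f: a_k = 2, 4, -4, 8, -20, 56, -168, 528, -1716, …
g: a_k = 4, 6, -9/2, 27/4, -405/32, 1701/64, -15309/256, 72171/512, -2814669/8192, …
Weyl lclm of L_f,L_g ⇒ L₀ (ord ≤ 2).
L = -6 + (7 + 24·x)·Dx + (2 + 14·x + 24·x^2)·Dx^2  (order 2).
h: a_k = 6, 10, -17/2, 59/4, -1045/32, 5285/64, -58317/256, 342507/512, -16872141/8192, …
ICs: h(0) = 6, h′(0) = 10.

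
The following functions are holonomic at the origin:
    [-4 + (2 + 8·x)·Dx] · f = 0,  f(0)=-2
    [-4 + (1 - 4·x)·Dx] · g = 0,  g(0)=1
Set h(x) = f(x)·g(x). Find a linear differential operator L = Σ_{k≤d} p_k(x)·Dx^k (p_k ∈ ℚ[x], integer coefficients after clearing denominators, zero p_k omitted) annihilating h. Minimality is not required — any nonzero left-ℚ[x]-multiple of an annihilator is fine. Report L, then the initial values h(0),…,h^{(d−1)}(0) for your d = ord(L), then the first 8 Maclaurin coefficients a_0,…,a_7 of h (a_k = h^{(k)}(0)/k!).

L = (6 + 8·x) + (-1 + 16·x^2)·Dx  (order 1).
h: a_k = -2, -12, -44, -184, -716, -2920, -11512, -46576, …
ICs: h(0) = -2.

f: a_k = -2, -4, 4, -8, 20, -56, 168, -528, …
g: a_k = 1, 4, 16, 64, 256, 1024, 4096, 16384, …
h₀=f·g: eliminate ⇒ L₀, order ≤ 1·1.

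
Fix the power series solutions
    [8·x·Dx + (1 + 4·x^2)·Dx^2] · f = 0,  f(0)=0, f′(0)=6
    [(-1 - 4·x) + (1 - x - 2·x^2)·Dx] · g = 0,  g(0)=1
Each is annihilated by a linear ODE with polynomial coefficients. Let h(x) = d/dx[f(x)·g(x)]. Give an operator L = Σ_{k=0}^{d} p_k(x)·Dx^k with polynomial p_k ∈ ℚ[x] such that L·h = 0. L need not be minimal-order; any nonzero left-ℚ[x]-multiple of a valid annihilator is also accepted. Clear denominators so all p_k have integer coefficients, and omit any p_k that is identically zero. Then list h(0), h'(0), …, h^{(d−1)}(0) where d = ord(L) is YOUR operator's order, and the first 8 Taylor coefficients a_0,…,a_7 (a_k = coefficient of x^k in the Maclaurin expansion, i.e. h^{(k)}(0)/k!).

f: a_k = 0, 6, 0, -8, 0, 96/5, 0, -384/7, …
g: a_k = 1, 1, 3, 5, 11, 21, 43, 85, …
h₀=f·g: eliminate ⇒ L₀, order ≤ 2·1.
h₀' ⇒ L via d/dx closure of L₀.
L = (288·x^2 + 384·x^3 + 1152·x^4) + (5 + 24·x + 36·x^2 + 128·x^3 + 384·x^4 + 768·x^5)·Dx + (-1 - x - 12·x^2 + 12·x^3 - 8·x^4 + 64·x^5 + 96·x^6)·Dx^2  (order 2).
h: a_k = 6, 12, 30, 88, 306, 3156/5, 6046/5, 21456/7, …
ICs: h(0) = 6, h′(0) = 12.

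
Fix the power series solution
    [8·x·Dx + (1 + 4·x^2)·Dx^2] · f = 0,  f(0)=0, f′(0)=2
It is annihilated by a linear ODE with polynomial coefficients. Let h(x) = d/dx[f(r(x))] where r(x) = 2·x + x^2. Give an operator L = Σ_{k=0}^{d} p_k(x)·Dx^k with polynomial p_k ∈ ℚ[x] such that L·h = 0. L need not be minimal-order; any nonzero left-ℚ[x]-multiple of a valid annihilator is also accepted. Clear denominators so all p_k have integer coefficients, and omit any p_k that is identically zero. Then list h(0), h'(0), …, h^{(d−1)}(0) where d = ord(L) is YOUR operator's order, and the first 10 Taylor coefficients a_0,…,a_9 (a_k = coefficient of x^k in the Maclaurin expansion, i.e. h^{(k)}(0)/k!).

L = (-1 + 32·x + 64·x^2 + 48·x^3 + 12·x^4) + (1 + x + 16·x^2 + 32·x^3 + 20·x^4 + 4·x^5)·Dx  (order 1).
h: a_k = 4, 4, -64, -128, 944, 3056, -12800, -63488, 152128, 1208384, …
ICs: h(0) = 4.

f: a_k = 0, 2, 0, -8/3, 0, 32/5, 0, -128/7, 0, 512/9, …
h₀=f(r): pull back L_f along r ⇒ L₀.
h=h₀': d/dx-closure on L₀ ⇒ L.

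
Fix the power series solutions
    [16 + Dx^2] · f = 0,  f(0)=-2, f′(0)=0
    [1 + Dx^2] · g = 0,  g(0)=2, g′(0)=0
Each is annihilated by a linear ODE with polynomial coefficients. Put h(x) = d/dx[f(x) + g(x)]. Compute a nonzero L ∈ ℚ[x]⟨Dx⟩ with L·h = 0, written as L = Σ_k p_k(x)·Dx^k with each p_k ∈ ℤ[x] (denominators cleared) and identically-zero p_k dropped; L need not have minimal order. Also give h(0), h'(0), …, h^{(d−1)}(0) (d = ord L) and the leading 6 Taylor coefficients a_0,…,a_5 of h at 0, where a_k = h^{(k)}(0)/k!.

L = 16 + 17·Dx^2 + Dx^4  (order 4).
h: a_k = 0, 30, 0, -85, 0, 273/4, …
ICs: h(0) = 0, h′(0) = 30, h′′(0) = 0, h′′′(0) = -510.

f: a_k = -2, 0, 16, 0, -64/3, 0, …
g: a_k = 2, 0, -1, 0, 1/12, 0, …
L₀ := lclm(L_f,L_g); ord L₀ ≤ 2+2.
Differentiate: ansatz ord ≤ ord L₀ ⇒ L.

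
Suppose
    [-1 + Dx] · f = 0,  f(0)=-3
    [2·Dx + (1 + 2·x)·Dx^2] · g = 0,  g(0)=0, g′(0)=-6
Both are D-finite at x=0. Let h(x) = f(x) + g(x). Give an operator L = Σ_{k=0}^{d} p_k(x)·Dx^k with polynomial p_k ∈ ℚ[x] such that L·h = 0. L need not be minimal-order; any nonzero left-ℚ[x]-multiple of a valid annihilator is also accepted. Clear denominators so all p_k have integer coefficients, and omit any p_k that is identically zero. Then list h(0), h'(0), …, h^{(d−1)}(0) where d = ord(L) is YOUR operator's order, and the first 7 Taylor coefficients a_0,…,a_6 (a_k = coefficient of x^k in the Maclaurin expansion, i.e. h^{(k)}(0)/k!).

L = (-10 - 4·x)·Dx + (7 - 4·x - 4·x^2)·Dx^2 + (3 + 8·x + 4·x^2)·Dx^3  (order 3).
h: a_k = -3, -9, 9/2, -17/2, 95/8, -769/40, 7679/240, …
ICs: h(0) = -3, h′(0) = -9, h′′(0) = 9.

f: a_k = -3, -3, -3/2, -1/2, -1/8, -1/40, -1/240, …
g: a_k = 0, -6, 6, -8, 12, -96/5, 32, …
h₀=f+g: left-lcm gives L₀, ord ≤ 3.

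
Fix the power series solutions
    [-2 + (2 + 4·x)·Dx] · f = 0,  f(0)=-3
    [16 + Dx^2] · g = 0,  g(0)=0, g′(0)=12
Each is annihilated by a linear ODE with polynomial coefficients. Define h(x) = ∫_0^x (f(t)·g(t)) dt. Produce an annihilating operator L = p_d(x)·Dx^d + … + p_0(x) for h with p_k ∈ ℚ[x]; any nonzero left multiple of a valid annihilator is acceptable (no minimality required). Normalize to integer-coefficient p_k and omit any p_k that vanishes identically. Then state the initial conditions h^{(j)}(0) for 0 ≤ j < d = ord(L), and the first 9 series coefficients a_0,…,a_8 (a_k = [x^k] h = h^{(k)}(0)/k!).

L = (19 + 64·x + 64·x^2)·Dx + (-2 - 4·x)·Dx^2 + (1 + 4·x + 4·x^2)·Dx^3  (order 3).
h: a_k = 0, 0, -18, -12, 57/2, 78/5, -341/20, -603/70, 7687/1120, …
ICs: h(0) = 0, h′(0) = 0, h′′(0) = -36.

f: a_k = -3, -3, 3/2, -3/2, 15/8, -21/8, 63/16, -99/16, 1287/128, …
g: a_k = 0, 12, 0, -32, 0, 128/5, 0, -1024/105, 0, …
L₀ := L_f ⊗_s L_g (sym. prod.), ord ≤ 2.
h=∫h₀ ⇒ L = L₀·Dx.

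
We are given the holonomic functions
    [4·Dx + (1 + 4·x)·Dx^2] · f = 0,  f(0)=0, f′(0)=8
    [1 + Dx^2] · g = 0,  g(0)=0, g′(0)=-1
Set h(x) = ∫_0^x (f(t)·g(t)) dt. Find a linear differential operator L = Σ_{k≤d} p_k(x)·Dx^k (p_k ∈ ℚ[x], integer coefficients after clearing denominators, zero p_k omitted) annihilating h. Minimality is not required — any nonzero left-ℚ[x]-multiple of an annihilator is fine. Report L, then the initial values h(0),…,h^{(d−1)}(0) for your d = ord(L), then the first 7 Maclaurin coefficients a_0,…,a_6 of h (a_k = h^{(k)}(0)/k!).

L = (-147 - 144·x - 224·x^2 + 256·x^3 + 256·x^4)·Dx + (-56 - 160·x + 384·x^2 + 512·x^3)·Dx^2 + (-150 - 160·x - 192·x^2 + 512·x^3 + 512·x^4)·Dx^3 + (-56 - 160·x + 384·x^2 + 512·x^3)·Dx^4 + (-3 - 16·x + 32·x^2 + 256·x^3 + 256·x^4)·Dx^5  (order 5).
h: a_k = 0, 0, 0, -8/3, 4, -124/15, 188/9, …
ICs: h(0) = 0, h′(0) = 0, h′′(0) = 0, h′′′(0) = -16, h′′′′(0) = 96.

f: a_k = 0, 8, -16, 128/3, -128, 2048/5, -4096/3, …
g: a_k = 0, -1, 0, 1/6, 0, -1/120, 0, …
Product ⇒ symmetric product L₀, ord ≤ 4.
∫: right-multiply L₀ by Dx.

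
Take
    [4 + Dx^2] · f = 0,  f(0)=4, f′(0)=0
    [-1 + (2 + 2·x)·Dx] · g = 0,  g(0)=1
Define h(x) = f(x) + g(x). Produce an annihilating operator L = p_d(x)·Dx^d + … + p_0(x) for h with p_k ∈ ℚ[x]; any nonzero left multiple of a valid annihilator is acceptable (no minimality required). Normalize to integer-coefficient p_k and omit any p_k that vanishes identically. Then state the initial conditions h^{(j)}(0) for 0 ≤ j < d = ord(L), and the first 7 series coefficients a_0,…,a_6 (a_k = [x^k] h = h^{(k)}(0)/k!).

L = (-76 - 128·x - 64·x^2) + (120 + 376·x + 384·x^2 + 128·x^3)·Dx + (-19 - 32·x - 16·x^2)·Dx^2 + (30 + 94·x + 96·x^2 + 32·x^3)·Dx^3  (order 3).
h: a_k = 5, 1/2, -65/8, 1/16, 1009/384, 7/256, -17329/46080, …
ICs: h(0) = 5, h′(0) = 1/2, h′′(0) = -65/4.

f: a_k = 4, 0, -8, 0, 8/3, 0, -16/45, …
g: a_k = 1, 1/2, -1/8, 1/16, -5/128, 7/256, -21/1024, …
h₀=f+g: left-lcm gives L₀, ord ≤ 3.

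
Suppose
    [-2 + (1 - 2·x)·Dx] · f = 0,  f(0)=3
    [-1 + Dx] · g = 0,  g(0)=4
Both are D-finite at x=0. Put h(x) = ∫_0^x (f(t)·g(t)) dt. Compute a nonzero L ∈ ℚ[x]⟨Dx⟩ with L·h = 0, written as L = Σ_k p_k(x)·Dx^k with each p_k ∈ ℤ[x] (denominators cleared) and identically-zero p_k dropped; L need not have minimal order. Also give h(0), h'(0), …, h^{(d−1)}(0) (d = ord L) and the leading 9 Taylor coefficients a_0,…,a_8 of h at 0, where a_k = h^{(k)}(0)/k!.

f: a_k = 3, 6, 12, 24, 48, 96, 192, 384, 768, …
g: a_k = 4, 4, 2, 2/3, 1/6, 1/30, 1/180, 1/1260, 1/10080, …
Sym-product of L_f,L_g gives L₀ (≤ ord 1).
h=∫h₀ ⇒ L = L₀·Dx.
L = (3 - 2·x)·Dx + (-1 + 2·x)·Dx^2  (order 2).
h: a_k = 0, 12, 18, 26, 79/2, 633/10, 6331/60, 75973/420, 354541/1120, …
ICs: h(0) = 0, h′(0) = 12.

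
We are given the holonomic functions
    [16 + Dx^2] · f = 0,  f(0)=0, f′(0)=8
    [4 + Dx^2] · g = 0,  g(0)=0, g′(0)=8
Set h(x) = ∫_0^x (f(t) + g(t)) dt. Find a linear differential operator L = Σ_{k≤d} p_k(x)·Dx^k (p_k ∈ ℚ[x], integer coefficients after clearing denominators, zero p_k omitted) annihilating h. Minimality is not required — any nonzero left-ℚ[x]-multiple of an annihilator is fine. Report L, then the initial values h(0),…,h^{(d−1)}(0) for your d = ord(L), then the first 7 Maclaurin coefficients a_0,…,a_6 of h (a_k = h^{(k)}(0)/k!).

f: a_k = 0, 8, 0, -64/3, 0, 256/15, 0, …
g: a_k = 0, 8, 0, -16/3, 0, 16/15, 0, …
Sum ⇒ L₀ = lclm(L_f,L_g) in ℚ(x)⟨Dx⟩.
∫: right-multiply L₀ by Dx.
L = 64·Dx + 20·Dx^3 + Dx^5  (order 5).
h: a_k = 0, 0, 8, 0, -20/3, 0, 136/45, …
ICs: h(0) = 0, h′(0) = 0, h′′(0) = 16, h′′′(0) = 0, h′′′′(0) = -160.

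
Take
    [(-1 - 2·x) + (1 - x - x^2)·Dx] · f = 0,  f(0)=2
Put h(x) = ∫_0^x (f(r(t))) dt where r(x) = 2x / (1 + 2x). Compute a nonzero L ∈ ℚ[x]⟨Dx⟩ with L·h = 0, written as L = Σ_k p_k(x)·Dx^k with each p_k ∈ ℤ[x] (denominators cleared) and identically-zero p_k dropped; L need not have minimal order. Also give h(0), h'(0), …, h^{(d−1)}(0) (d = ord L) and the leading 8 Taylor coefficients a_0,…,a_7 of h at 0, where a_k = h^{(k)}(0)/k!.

f: a_k = 2, 2, 4, 6, 10, 16, 26, 42, …
Change of var in L_f (x↦r) gives L₀.
Integrate: L := L₀·Dx.
L = (2 + 12·x)·Dx + (-1 - 4·x + 8·x^3)·Dx^2  (order 2).
h: a_k = 0, 2, 2, 8/3, 0, 32/5, -32/3, 256/7, …
ICs: h(0) = 0, h′(0) = 2.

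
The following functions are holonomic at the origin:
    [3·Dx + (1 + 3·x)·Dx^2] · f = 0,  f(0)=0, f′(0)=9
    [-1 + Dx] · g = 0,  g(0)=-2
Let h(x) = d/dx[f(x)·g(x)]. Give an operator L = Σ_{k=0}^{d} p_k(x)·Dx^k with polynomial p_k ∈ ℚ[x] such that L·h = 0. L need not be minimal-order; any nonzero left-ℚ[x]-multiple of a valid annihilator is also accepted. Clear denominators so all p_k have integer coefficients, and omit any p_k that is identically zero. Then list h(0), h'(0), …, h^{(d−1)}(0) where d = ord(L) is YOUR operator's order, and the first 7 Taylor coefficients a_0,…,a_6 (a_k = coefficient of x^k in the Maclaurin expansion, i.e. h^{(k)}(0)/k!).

L = (13 - 12·x + 9·x^2) + (-11 + 15·x - 18·x^2)·Dx + (-2 - 3·x + 9·x^2)·Dx^2  (order 2).
h: a_k = -18, 18, -108, 312, -3867/4, 11763/4, -44561/5, …
ICs: h(0) = -18, h′(0) = 18.

f: a_k = 0, 9, -27/2, 27, -243/4, 729/5, -729/2, …
g: a_k = -2, -2, -1, -1/3, -1/12, -1/60, -1/360, …
Product ⇒ symmetric product L₀, ord ≤ 2.
Differentiate: ansatz ord ≤ ord L₀ ⇒ L.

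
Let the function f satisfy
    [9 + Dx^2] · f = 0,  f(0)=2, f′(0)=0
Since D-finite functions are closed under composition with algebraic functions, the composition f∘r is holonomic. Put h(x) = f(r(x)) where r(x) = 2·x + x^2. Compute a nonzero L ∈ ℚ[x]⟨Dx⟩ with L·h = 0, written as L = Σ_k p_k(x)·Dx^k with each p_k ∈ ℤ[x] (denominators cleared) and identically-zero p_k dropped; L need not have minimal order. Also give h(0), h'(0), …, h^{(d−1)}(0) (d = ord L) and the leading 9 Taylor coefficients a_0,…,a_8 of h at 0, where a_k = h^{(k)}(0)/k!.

f: a_k = 2, 0, -9, 0, 27/4, 0, -81/40, 0, 729/2240, …
Substitute x→r, Dx→(1/r')Dx; clear ⇒ L₀.
L = (36 + 108·x + 108·x^2 + 36·x^3) - Dx + (1 + x)·Dx^2  (order 2).
h: a_k = 2, 0, -36, -36, 99, 216, 162/5, -1674/5, -55431/140, …
ICs: h(0) = 2, h′(0) = 0.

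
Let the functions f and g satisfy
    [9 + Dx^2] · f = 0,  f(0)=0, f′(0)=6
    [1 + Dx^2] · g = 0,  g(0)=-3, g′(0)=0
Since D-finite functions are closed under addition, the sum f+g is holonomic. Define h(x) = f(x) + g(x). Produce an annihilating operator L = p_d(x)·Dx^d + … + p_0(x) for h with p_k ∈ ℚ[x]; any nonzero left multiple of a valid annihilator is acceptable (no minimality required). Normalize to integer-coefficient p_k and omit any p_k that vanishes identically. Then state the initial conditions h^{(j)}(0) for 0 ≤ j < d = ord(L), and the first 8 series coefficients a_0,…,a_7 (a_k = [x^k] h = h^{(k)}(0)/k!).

f: a_k = 0, 6, 0, -9, 0, 81/20, 0, -243/280, …
g: a_k = -3, 0, 3/2, 0, -1/8, 0, 1/240, 0, …
Sum ⇒ L₀ = lclm(L_f,L_g) in ℚ(x)⟨Dx⟩.
L = 9 + 10·Dx^2 + Dx^4  (order 4).
h: a_k = -3, 6, 3/2, -9, -1/8, 81/20, 1/240, -243/280, …
ICs: h(0) = -3, h′(0) = 6, h′′(0) = 3, h′′′(0) = -54.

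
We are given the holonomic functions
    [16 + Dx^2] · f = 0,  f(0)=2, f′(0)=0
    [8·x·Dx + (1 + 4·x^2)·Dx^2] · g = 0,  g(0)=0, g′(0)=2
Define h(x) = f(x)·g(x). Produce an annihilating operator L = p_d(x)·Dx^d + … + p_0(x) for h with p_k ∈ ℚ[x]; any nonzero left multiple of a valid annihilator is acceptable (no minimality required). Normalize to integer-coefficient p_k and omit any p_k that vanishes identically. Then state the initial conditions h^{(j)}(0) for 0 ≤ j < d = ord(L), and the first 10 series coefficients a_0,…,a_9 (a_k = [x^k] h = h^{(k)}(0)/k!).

f: a_k = 2, 0, -16, 0, 64/3, 0, -512/45, 0, 1024/315, 0, …
g: a_k = 0, 2, 0, -8/3, 0, 32/5, 0, -128/7, 0, 512/9, …
Sym-product of L_f,L_g gives L₀ (≤ ord 4).
L = (2560 + 29696·x^2 + 118784·x^4 + 262144·x^6 + 262144·x^8) + (1536·x + 14336·x^3 + 49152·x^5 + 65536·x^7)·Dx + (240 + 3008·x^2 + 13824·x^4 + 32768·x^6 + 32768·x^8)·Dx^2 + (96·x + 896·x^3 + 3072·x^5 + 4096·x^7)·Dx^3 + (5 + 72·x^2 + 400·x^4 + 1024·x^6 + 1024·x^8)·Dx^4  (order 4).
h: a_k = 0, 4, 0, -112/3, 0, 1472/15, 0, -68864/315, 0, 109568/189, …
ICs: h(0) = 0, h′(0) = 4, h′′(0) = 0, h′′′(0) = -224.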